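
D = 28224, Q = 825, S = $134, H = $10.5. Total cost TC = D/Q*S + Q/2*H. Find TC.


TC = 28224/825 * 134 + 825/2 * 10.5

$8915.51


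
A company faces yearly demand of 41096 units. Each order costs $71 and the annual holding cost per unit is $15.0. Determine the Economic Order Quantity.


Formula: EOQ = sqrt(2 * D * S / H)
Numerator: 2 * 41096 * 71 = 5835632
2DS/H = 5835632 / 15.0 = 389042.1
EOQ = sqrt(389042.1) = 623.7 units

623.7 units


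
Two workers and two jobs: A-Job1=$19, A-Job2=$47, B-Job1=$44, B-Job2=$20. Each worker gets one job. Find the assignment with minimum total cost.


Option 1: A->1 + B->2 = $19 + $20 = $39
Option 2: A->2 + B->1 = $47 + $44 = $91
Min cost = min($39, $91) = $39

$39


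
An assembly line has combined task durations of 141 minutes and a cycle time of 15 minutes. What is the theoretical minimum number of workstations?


Formula: N_min = ceil(Sum of Task Times / Cycle Time)
N_min = ceil(141 min / 15 min) = ceil(9.4)
N_min = 10 stations

10


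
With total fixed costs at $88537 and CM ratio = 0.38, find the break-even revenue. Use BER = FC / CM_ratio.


Formula: BER = Fixed Costs / Contribution Margin Ratio
BER = $88537 / 0.38
BER = $232992.11 (to the nearest cent)

$232992.11


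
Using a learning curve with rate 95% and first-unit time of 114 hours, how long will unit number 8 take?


Formula: T_n = T_1 * (learning_rate)^(log2(n)) where learning_rate = rate/100
Doublings = log2(8) = 3
T_n = 114 * 0.95^3
T_n = 114 * 0.8574 = 97.7 hours

97.7 hours


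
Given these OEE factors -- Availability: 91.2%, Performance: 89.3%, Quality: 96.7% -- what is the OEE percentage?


Formula: OEE = Availability * Performance * Quality / 10000
A * P = 91.2% * 89.3% / 100 = 81.44%
OEE = 81.44% * 96.7% / 100 = 78.8%

78.8%


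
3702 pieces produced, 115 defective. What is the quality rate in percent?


Formula: Quality Rate = Good Pieces / Total Pieces * 100
Good pieces = 3702 - 115 = 3587
QR = 3587 / 3702 * 100 = 96.9%

96.9%


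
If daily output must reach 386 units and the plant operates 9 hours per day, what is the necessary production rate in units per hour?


Formula: Production Rate = Daily Demand / Available Hours
Rate = 386 units/day / 9 hours/day
Rate = 42.9 units/hour

42.9 units/hour


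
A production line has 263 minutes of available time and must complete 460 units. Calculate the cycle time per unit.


Formula: CT = Available Time / Number of Units
CT = 263 min / 460 units
CT = 0.57 min/unit

0.57 min/unit


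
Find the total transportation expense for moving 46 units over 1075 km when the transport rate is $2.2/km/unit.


TC = dist * cost * units = 1075 * 2.2 * 46 = $108790.00

$108790.00


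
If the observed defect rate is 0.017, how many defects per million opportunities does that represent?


DPMO = defect_rate * 1000000 = 0.017 * 1000000

17000


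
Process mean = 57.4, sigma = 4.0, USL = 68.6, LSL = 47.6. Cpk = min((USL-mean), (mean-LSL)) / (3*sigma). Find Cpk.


Cpu = (68.6 - 57.4) / (3 * 4.0) = 0.93
Cpl = (57.4 - 47.6) / (3 * 4.0) = 0.82
Cpk = min(0.93, 0.82) = 0.82

0.82


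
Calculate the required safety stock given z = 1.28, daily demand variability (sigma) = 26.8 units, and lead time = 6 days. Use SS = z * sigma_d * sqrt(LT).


Formula: SS = z * sigma_d * sqrt(LT)
sqrt(LT) = sqrt(6) = 2.4495
SS = 1.28 * 26.8 * 2.4495
SS = 84.0 units

84.0 units


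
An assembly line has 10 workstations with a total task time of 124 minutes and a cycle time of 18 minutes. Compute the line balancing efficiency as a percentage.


Formula: Efficiency = Sum of Task Times / (N_stations * CT) * 100
Total station capacity = 10 stations * 18 min = 180 min
Efficiency = 124 / 180 * 100 = 68.9%

68.9%


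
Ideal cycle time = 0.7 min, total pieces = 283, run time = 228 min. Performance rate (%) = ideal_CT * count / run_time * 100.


Formula: Performance = (Ideal CT * Total Count) / Run Time * 100
Ideal output time = 0.7 * 283 = 198.1 min
Performance = 198.1 / 228 * 100 = 86.9%

86.9%


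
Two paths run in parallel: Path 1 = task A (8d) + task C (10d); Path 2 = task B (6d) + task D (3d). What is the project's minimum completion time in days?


Path 1 = 8 + 10 = 18 days
Path 2 = 6 + 3 = 9 days
Duration = max(18, 9) = 18 days

18 days


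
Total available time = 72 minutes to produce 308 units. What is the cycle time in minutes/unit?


Formula: CT = Available Time / Number of Units
CT = 72 min / 308 units
CT = 0.23 min/unit

0.23 min/unit


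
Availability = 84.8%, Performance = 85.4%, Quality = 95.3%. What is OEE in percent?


Formula: OEE = Availability * Performance * Quality / 10000
A * P = 84.8% * 85.4% / 100 = 72.42%
OEE = 72.42% * 95.3% / 100 = 69.0%

69.0%


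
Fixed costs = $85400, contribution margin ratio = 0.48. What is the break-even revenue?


Formula: BER = Fixed Costs / Contribution Margin Ratio
BER = $85400 / 0.48
BER = $177916.67 (to the nearest cent)

$177916.67


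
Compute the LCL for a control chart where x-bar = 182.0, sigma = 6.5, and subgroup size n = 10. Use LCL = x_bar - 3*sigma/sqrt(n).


LCL = 182.0 - 3 * 6.5 / sqrt(10)

175.83


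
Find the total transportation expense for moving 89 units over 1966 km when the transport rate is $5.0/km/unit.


TC = dist * cost * units = 1966 * 5.0 * 89 = $874870.00

$874870.00


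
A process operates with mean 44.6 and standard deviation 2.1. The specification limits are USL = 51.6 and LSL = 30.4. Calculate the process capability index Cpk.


Cpu = (51.6 - 44.6) / (3 * 2.1) = 1.11
Cpl = (44.6 - 30.4) / (3 * 2.1) = 2.25
Cpk = min(1.11, 2.25) = 1.11

1.11


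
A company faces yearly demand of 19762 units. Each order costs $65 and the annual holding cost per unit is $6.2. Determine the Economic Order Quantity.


Formula: EOQ = sqrt(2 * D * S / H)
Numerator: 2 * 19762 * 65 = 2569060
2DS/H = 2569060 / 6.2 = 414364.5
EOQ = sqrt(414364.5) = 643.7 units

643.7 units


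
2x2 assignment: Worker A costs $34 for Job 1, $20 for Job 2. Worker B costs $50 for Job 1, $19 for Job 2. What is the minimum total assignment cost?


Option 1: A->1 + B->2 = $34 + $19 = $53
Option 2: A->2 + B->1 = $20 + $50 = $70
Min cost = min($53, $70) = $53

$53


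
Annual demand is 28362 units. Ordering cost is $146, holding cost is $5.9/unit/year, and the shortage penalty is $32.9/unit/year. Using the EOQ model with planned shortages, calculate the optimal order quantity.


Formula: EOQ* = sqrt(2DS/H) * sqrt((H+P)/P)
Base EOQ = sqrt(2*28362*146/5.9) = 1184.77 units
Correction = sqrt((5.9+32.9)/32.9) = 1.08597
EOQ* = 1184.77 * 1.08597 = 1286.6 units

1286.6 units


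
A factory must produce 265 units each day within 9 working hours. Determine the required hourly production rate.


Formula: Production Rate = Daily Demand / Available Hours
Rate = 265 units/day / 9 hours/day
Rate = 29.4 units/hour

29.4 units/hour


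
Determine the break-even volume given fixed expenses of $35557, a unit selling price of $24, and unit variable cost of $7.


Formula: BEQ = Fixed Costs / (Price - Variable Cost)
Contribution margin = $24 - $7 = $17/unit
BEQ = ceil($35557 / $17/unit) = ceil(2091.59) = 2092 units

2092 units


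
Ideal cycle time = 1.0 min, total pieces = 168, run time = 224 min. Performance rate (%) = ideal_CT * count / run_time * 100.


Formula: Performance = (Ideal CT * Total Count) / Run Time * 100
Ideal output time = 1.0 * 168 = 168.0 min
Performance = 168.0 / 224 * 100 = 75.0%

75.0%


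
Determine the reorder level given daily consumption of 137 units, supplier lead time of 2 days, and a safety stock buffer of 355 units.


Formula: ROP = (Daily Demand * Lead Time) + Safety Stock
Demand during lead time = 137 * 2 = 274 units
ROP = 274 + 355 = 629 units

629 units


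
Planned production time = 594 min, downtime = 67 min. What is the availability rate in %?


Formula: Availability = (Planned Time - Downtime) / Planned Time * 100
Uptime = 594 - 67 = 527 min
Availability = 527 / 594 * 100 = 88.7%

88.7%


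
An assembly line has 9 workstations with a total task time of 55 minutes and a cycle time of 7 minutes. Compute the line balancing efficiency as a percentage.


Formula: Efficiency = Sum of Task Times / (N_stations * CT) * 100
Total station capacity = 9 stations * 7 min = 63 min
Efficiency = 55 / 63 * 100 = 87.3%

87.3%


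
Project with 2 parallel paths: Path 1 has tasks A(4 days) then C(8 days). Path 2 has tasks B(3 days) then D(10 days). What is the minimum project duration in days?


Path 1 = 4 + 8 = 12 days
Path 2 = 3 + 10 = 13 days
Duration = max(12, 13) = 13 days

13 days


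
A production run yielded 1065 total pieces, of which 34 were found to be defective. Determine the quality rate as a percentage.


Formula: Quality Rate = Good Pieces / Total Pieces * 100
Good pieces = 1065 - 34 = 1031
QR = 1031 / 1065 * 100 = 96.8%

96.8%


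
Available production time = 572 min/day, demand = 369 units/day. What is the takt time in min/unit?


Formula: Takt Time = Available Production Time / Customer Demand
Takt = 572 min/day / 369 units/day
Takt = 1.55 min/unit

1.55 min/unit


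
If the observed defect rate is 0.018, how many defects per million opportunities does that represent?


DPMO = defect_rate * 1000000 = 0.018 * 1000000

18000


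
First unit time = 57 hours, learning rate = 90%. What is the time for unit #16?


Formula: T_n = T_1 * (learning_rate)^(log2(n)) where learning_rate = rate/100
Doublings = log2(16) = 4
T_n = 57 * 0.9^4
T_n = 57 * 0.6561 = 37.4 hours

37.4 hours


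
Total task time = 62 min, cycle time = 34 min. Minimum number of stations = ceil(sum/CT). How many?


Formula: N_min = ceil(Sum of Task Times / Cycle Time)
N_min = ceil(62 min / 34 min) = ceil(1.8235)
N_min = 2 stations

2


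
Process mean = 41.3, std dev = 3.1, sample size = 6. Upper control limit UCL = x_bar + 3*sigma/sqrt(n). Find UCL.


UCL = 41.3 + 3 * 3.1 / sqrt(6)

45.1


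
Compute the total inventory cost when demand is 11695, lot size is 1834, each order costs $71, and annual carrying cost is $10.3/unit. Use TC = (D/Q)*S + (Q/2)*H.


TC = 11695/1834 * 71 + 1834/2 * 10.3

$9897.85


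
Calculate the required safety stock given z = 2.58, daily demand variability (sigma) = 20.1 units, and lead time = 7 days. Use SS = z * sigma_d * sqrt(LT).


Formula: SS = z * sigma_d * sqrt(LT)
sqrt(LT) = sqrt(7) = 2.6458
SS = 2.58 * 20.1 * 2.6458
SS = 137.2 units

137.2 units


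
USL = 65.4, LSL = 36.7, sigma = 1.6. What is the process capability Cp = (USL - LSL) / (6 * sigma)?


Cp = (65.4 - 36.7) / (6 * 1.6)

2.99


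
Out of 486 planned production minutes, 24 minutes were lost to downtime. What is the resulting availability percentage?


Formula: Availability = (Planned Time - Downtime) / Planned Time * 100
Uptime = 486 - 24 = 462 min
Availability = 462 / 486 * 100 = 95.1%

95.1%


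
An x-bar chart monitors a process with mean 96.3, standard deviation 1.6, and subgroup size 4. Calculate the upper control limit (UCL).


UCL = 96.3 + 3 * 1.6 / sqrt(4)

98.7


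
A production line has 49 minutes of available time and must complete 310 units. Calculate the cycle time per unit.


Formula: CT = Available Time / Number of Units
CT = 49 min / 310 units
CT = 0.16 min/unit

0.16 min/unit


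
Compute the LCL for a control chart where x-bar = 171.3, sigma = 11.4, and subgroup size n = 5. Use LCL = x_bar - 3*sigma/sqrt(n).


LCL = 171.3 - 3 * 11.4 / sqrt(5)

156.01


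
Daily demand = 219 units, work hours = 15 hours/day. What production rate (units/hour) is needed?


Formula: Production Rate = Daily Demand / Available Hours
Rate = 219 units/day / 15 hours/day
Rate = 14.6 units/hour

14.6 units/hour


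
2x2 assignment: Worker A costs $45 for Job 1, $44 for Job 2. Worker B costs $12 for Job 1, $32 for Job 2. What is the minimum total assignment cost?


Option 1: A->1 + B->2 = $45 + $32 = $77
Option 2: A->2 + B->1 = $44 + $12 = $56
Min cost = min($77, $56) = $56

$56


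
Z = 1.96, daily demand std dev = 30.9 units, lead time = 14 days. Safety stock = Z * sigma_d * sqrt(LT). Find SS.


Formula: SS = z * sigma_d * sqrt(LT)
sqrt(LT) = sqrt(14) = 3.7417
SS = 1.96 * 30.9 * 3.7417
SS = 226.6 units

226.6 units


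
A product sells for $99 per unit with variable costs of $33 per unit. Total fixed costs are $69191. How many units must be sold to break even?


Formula: BEQ = Fixed Costs / (Price - Variable Cost)
Contribution margin = $99 - $33 = $66/unit
BEQ = ceil($69191 / $66/unit) = ceil(1048.35) = 1049 units

1049 units


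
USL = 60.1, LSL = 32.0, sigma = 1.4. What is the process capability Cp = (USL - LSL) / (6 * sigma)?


Cp = (60.1 - 32.0) / (6 * 1.4)

3.35


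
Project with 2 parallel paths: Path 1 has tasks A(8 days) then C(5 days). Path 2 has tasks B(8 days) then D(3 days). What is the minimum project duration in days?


Path 1 = 8 + 5 = 13 days
Path 2 = 8 + 3 = 11 days
Duration = max(13, 11) = 13 days

13 days


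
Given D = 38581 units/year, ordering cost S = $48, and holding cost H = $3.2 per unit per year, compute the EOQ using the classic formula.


Formula: EOQ = sqrt(2 * D * S / H)
Numerator: 2 * 38581 * 48 = 3703776
2DS/H = 3703776 / 3.2 = 1157430.0
EOQ = sqrt(1157430.0) = 1075.8 units

1075.8 units


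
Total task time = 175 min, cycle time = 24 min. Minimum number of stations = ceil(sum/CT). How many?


Formula: N_min = ceil(Sum of Task Times / Cycle Time)
N_min = ceil(175 min / 24 min) = ceil(7.2917)
N_min = 8 stations

8


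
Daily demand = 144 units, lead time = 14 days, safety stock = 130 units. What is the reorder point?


Formula: ROP = (Daily Demand * Lead Time) + Safety Stock
Demand during lead time = 144 * 14 = 2016 units
ROP = 2016 + 130 = 2146 units

2146 units


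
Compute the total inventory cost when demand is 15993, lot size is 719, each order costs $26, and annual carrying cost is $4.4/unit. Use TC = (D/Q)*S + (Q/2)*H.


TC = 15993/719 * 26 + 719/2 * 4.4

$2160.13


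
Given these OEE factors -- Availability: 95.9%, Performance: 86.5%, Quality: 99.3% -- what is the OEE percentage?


Formula: OEE = Availability * Performance * Quality / 10000
A * P = 95.9% * 86.5% / 100 = 82.95%
OEE = 82.95% * 99.3% / 100 = 82.4%

82.4%


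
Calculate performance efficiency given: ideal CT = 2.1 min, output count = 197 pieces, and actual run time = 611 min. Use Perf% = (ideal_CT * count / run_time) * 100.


Formula: Performance = (Ideal CT * Total Count) / Run Time * 100
Ideal output time = 2.1 * 197 = 413.7 min
Performance = 413.7 / 611 * 100 = 67.7%

67.7%


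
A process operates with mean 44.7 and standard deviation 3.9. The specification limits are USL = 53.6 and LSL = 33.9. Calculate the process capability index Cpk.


Cpu = (53.6 - 44.7) / (3 * 3.9) = 0.76
Cpl = (44.7 - 33.9) / (3 * 3.9) = 0.92
Cpk = min(0.76, 0.92) = 0.76

0.76


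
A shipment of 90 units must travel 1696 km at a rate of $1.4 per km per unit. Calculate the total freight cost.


TC = dist * cost * units = 1696 * 1.4 * 90 = $213696.00

$213696.00


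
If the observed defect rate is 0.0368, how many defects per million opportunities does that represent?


DPMO = defect_rate * 1000000 = 0.0368 * 1000000

36800


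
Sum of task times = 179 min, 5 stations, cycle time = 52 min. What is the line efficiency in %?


Formula: Efficiency = Sum of Task Times / (N_stations * CT) * 100
Total station capacity = 5 stations * 52 min = 260 min
Efficiency = 179 / 260 * 100 = 68.8%

68.8%


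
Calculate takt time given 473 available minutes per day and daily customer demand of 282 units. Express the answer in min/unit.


Formula: Takt Time = Available Production Time / Customer Demand
Takt = 473 min/day / 282 units/day
Takt = 1.68 min/unit

1.68 min/unit


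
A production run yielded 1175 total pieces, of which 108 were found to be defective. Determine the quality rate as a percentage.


Formula: Quality Rate = Good Pieces / Total Pieces * 100
Good pieces = 1175 - 108 = 1067
QR = 1067 / 1175 * 100 = 90.8%

90.8%


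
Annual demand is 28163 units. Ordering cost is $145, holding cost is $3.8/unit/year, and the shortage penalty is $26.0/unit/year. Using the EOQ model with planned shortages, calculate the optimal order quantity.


Formula: EOQ* = sqrt(2DS/H) * sqrt((H+P)/P)
Base EOQ = sqrt(2*28163*145/3.8) = 1466.04 units
Correction = sqrt((3.8+26.0)/26.0) = 1.07059
EOQ* = 1466.04 * 1.07059 = 1569.5 units

1569.5 units


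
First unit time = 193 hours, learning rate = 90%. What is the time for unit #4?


Formula: T_n = T_1 * (learning_rate)^(log2(n)) where learning_rate = rate/100
Doublings = log2(4) = 2
T_n = 193 * 0.9^2
T_n = 193 * 0.81 = 156.3 hours

156.3 hours


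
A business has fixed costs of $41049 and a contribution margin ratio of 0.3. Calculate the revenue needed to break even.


Formula: BER = Fixed Costs / Contribution Margin Ratio
BER = $41049 / 0.3
BER = $136830.00 (to the nearest cent)

$136830.00


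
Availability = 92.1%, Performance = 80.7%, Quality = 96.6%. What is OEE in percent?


Formula: OEE = Availability * Performance * Quality / 10000
A * P = 92.1% * 80.7% / 100 = 74.32%
OEE = 74.32% * 96.6% / 100 = 71.8%

71.8%


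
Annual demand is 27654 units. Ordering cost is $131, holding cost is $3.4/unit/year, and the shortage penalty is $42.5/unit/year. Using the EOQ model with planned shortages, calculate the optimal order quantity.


Formula: EOQ* = sqrt(2DS/H) * sqrt((H+P)/P)
Base EOQ = sqrt(2*27654*131/3.4) = 1459.79 units
Correction = sqrt((3.4+42.5)/42.5) = 1.03923
EOQ* = 1459.79 * 1.03923 = 1517.1 units

1517.1 units


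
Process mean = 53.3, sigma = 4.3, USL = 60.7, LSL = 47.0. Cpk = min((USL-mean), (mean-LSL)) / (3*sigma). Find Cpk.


Cpu = (60.7 - 53.3) / (3 * 4.3) = 0.57
Cpl = (53.3 - 47.0) / (3 * 4.3) = 0.49
Cpk = min(0.57, 0.49) = 0.49

0.49


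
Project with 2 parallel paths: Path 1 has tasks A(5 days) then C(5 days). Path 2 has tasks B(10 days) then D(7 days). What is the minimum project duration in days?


Path 1 = 5 + 5 = 10 days
Path 2 = 10 + 7 = 17 days
Duration = max(10, 17) = 17 days

17 days


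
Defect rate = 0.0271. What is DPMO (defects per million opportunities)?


DPMO = defect_rate * 1000000 = 0.0271 * 1000000

27100


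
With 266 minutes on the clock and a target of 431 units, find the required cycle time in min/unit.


Formula: CT = Available Time / Number of Units
CT = 266 min / 431 units
CT = 0.62 min/unit

0.62 min/unit


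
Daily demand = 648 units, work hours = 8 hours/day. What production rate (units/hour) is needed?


Formula: Production Rate = Daily Demand / Available Hours
Rate = 648 units/day / 8 hours/day
Rate = 81.0 units/hour

81.0 units/hour


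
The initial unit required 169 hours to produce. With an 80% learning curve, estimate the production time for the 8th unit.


Formula: T_n = T_1 * (learning_rate)^(log2(n)) where learning_rate = rate/100
Doublings = log2(8) = 3
T_n = 169 * 0.8^3
T_n = 169 * 0.512 = 86.5 hours

86.5 hours


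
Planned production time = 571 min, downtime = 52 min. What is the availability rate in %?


Formula: Availability = (Planned Time - Downtime) / Planned Time * 100
Uptime = 571 - 52 = 519 min
Availability = 519 / 571 * 100 = 90.9%

90.9%


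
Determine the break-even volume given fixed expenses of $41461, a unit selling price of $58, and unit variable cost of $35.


Formula: BEQ = Fixed Costs / (Price - Variable Cost)
Contribution margin = $58 - $35 = $23/unit
BEQ = ceil($41461 / $23/unit) = ceil(1802.65) = 1803 units

1803 units


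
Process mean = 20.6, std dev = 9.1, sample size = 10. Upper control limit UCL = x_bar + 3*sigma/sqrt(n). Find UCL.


UCL = 20.6 + 3 * 9.1 / sqrt(10)

29.23


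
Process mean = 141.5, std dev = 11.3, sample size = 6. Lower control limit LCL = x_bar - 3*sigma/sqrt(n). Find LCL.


LCL = 141.5 - 3 * 11.3 / sqrt(6)

127.66


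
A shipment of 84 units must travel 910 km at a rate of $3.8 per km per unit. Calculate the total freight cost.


TC = dist * cost * units = 910 * 3.8 * 84 = $290472.00

$290472.00


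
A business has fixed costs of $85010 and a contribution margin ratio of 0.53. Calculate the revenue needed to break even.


Formula: BER = Fixed Costs / Contribution Margin Ratio
BER = $85010 / 0.53
BER = $160396.23 (to the nearest cent)

$160396.23


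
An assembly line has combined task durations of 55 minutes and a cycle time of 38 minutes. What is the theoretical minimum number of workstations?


Formula: N_min = ceil(Sum of Task Times / Cycle Time)
N_min = ceil(55 min / 38 min) = ceil(1.4474)
N_min = 2 stations

2


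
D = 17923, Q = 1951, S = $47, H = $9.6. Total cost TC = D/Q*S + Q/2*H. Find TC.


TC = 17923/1951 * 47 + 1951/2 * 9.6

$9796.57


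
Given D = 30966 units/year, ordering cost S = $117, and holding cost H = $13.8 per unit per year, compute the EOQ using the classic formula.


Formula: EOQ = sqrt(2 * D * S / H)
Numerator: 2 * 30966 * 117 = 7246044
2DS/H = 7246044 / 13.8 = 525075.7
EOQ = sqrt(525075.7) = 724.6 units

724.6 units


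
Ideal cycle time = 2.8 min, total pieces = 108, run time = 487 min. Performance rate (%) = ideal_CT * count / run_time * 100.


Formula: Performance = (Ideal CT * Total Count) / Run Time * 100
Ideal output time = 2.8 * 108 = 302.4 min
Performance = 302.4 / 487 * 100 = 62.1%

62.1%


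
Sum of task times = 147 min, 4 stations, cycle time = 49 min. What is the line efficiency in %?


Formula: Efficiency = Sum of Task Times / (N_stations * CT) * 100
Total station capacity = 4 stations * 49 min = 196 min
Efficiency = 147 / 196 * 100 = 75.0%

75.0%


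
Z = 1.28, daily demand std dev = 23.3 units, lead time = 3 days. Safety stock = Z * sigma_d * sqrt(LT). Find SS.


Formula: SS = z * sigma_d * sqrt(LT)
sqrt(LT) = sqrt(3) = 1.7321
SS = 1.28 * 23.3 * 1.7321
SS = 51.7 units

51.7 units


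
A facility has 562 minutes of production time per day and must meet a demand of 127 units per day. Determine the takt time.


Formula: Takt Time = Available Production Time / Customer Demand
Takt = 562 min/day / 127 units/day
Takt = 4.43 min/unit

4.43 min/unit


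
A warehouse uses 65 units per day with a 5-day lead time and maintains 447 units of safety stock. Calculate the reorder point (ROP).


Formula: ROP = (Daily Demand * Lead Time) + Safety Stock
Demand during lead time = 65 * 5 = 325 units
ROP = 325 + 447 = 772 units

772 units


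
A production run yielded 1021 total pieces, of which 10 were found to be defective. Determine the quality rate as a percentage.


Formula: Quality Rate = Good Pieces / Total Pieces * 100
Good pieces = 1021 - 10 = 1011
QR = 1011 / 1021 * 100 = 99.0%

99.0%


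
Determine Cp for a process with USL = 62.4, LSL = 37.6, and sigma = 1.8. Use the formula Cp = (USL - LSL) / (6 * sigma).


Cp = (62.4 - 37.6) / (6 * 1.8)

2.3


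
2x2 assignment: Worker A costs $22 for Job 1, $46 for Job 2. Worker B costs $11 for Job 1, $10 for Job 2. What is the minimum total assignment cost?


Option 1: A->1 + B->2 = $22 + $10 = $32
Option 2: A->2 + B->1 = $46 + $11 = $57
Min cost = min($32, $57) = $32

$32


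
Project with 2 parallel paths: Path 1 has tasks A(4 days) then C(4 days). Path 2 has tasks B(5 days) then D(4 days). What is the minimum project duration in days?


Path 1 = 4 + 4 = 8 days
Path 2 = 5 + 4 = 9 days
Duration = max(8, 9) = 9 days

9 days


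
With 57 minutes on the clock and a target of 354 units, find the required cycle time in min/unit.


Formula: CT = Available Time / Number of Units
CT = 57 min / 354 units
CT = 0.16 min/unit

0.16 min/unit


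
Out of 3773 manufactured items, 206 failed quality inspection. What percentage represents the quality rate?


Formula: Quality Rate = Good Pieces / Total Pieces * 100
Good pieces = 3773 - 206 = 3567
QR = 3567 / 3773 * 100 = 94.5%

94.5%


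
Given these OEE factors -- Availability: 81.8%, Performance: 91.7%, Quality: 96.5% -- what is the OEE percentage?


Formula: OEE = Availability * Performance * Quality / 10000
A * P = 81.8% * 91.7% / 100 = 75.01%
OEE = 75.01% * 96.5% / 100 = 72.4%

72.4%


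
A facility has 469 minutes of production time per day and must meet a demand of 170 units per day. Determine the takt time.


Formula: Takt Time = Available Production Time / Customer Demand
Takt = 469 min/day / 170 units/day
Takt = 2.76 min/unit

2.76 min/unit


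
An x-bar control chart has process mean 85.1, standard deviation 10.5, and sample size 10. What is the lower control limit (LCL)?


LCL = 85.1 - 3 * 10.5 / sqrt(10)

75.14


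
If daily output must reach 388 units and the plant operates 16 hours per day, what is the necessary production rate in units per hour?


Formula: Production Rate = Daily Demand / Available Hours
Rate = 388 units/day / 16 hours/day
Rate = 24.3 units/hour

24.3 units/hour


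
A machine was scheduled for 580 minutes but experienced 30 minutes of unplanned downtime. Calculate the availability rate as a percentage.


Formula: Availability = (Planned Time - Downtime) / Planned Time * 100
Uptime = 580 - 30 = 550 min
Availability = 550 / 580 * 100 = 94.8%

94.8%


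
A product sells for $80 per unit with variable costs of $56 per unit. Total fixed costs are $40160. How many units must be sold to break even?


Formula: BEQ = Fixed Costs / (Price - Variable Cost)
Contribution margin = $80 - $56 = $24/unit
BEQ = ceil($40160 / $24/unit) = ceil(1673.33) = 1674 units

1674 units


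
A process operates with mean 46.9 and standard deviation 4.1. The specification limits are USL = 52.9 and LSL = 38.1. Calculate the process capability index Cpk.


Cpu = (52.9 - 46.9) / (3 * 4.1) = 0.49
Cpl = (46.9 - 38.1) / (3 * 4.1) = 0.72
Cpk = min(0.49, 0.72) = 0.49

0.49


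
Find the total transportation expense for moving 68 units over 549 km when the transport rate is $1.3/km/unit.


TC = dist * cost * units = 549 * 1.3 * 68 = $48531.60

$48531.60


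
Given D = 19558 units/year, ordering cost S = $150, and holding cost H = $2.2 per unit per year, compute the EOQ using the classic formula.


Formula: EOQ = sqrt(2 * D * S / H)
Numerator: 2 * 19558 * 150 = 5867400
2DS/H = 5867400 / 2.2 = 2667000.0
EOQ = sqrt(2667000.0) = 1633.1 units

1633.1 units


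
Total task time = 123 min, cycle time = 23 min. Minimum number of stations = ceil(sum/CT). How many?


Formula: N_min = ceil(Sum of Task Times / Cycle Time)
N_min = ceil(123 min / 23 min) = ceil(5.3478)
N_min = 6 stations

6


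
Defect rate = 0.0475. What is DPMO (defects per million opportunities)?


DPMO = defect_rate * 1000000 = 0.0475 * 1000000

47500


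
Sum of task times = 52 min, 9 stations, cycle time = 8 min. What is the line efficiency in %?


Formula: Efficiency = Sum of Task Times / (N_stations * CT) * 100
Total station capacity = 9 stations * 8 min = 72 min
Efficiency = 52 / 72 * 100 = 72.2%

72.2%


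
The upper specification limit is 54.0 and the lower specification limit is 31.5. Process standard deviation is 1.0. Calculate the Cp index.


Cp = (54.0 - 31.5) / (6 * 1.0)

3.75


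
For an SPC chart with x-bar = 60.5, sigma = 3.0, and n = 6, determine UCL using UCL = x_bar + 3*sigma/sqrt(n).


UCL = 60.5 + 3 * 3.0 / sqrt(6)

64.17


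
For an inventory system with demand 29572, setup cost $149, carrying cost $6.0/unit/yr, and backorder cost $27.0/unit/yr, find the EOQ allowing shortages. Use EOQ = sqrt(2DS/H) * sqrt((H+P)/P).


Formula: EOQ* = sqrt(2DS/H) * sqrt((H+P)/P)
Base EOQ = sqrt(2*29572*149/6.0) = 1211.92 units
Correction = sqrt((6.0+27.0)/27.0) = 1.10554
EOQ* = 1211.92 * 1.10554 = 1339.8 units

1339.8 units


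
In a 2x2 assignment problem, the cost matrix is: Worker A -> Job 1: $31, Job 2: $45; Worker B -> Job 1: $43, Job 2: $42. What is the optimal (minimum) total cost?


Option 1: A->1 + B->2 = $31 + $42 = $73
Option 2: A->2 + B->1 = $45 + $43 = $88
Min cost = min($73, $88) = $73

$73


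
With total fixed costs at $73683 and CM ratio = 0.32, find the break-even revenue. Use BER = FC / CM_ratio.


Formula: BER = Fixed Costs / Contribution Margin Ratio
BER = $73683 / 0.32
BER = $230259.38 (to the nearest cent)

$230259.38


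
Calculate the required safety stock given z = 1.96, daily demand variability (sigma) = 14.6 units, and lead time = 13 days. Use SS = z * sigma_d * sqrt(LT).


Formula: SS = z * sigma_d * sqrt(LT)
sqrt(LT) = sqrt(13) = 3.6056
SS = 1.96 * 14.6 * 3.6056
SS = 103.2 units

103.2 units


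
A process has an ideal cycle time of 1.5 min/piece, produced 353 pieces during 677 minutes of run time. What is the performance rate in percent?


Formula: Performance = (Ideal CT * Total Count) / Run Time * 100
Ideal output time = 1.5 * 353 = 529.5 min
Performance = 529.5 / 677 * 100 = 78.2%

78.2%


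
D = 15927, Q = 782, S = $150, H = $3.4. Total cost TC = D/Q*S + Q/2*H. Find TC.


TC = 15927/782 * 150 + 782/2 * 3.4

$4384.45


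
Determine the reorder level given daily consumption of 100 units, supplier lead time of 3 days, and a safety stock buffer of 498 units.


Formula: ROP = (Daily Demand * Lead Time) + Safety Stock
Demand during lead time = 100 * 3 = 300 units
ROP = 300 + 498 = 798 units

798 units


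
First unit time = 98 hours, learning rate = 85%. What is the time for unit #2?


Formula: T_n = T_1 * (learning_rate)^(log2(n)) where learning_rate = rate/100
Doublings = log2(2) = 1
T_n = 98 * 0.85^1
T_n = 98 * 0.85 = 83.3 hours

83.3 hours


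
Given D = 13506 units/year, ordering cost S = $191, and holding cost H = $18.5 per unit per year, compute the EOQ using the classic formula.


Formula: EOQ = sqrt(2 * D * S / H)
Numerator: 2 * 13506 * 191 = 5159292
2DS/H = 5159292 / 18.5 = 278880.6
EOQ = sqrt(278880.6) = 528.1 units

528.1 units


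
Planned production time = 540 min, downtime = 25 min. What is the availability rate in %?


Formula: Availability = (Planned Time - Downtime) / Planned Time * 100
Uptime = 540 - 25 = 515 min
Availability = 515 / 540 * 100 = 95.4%

95.4%


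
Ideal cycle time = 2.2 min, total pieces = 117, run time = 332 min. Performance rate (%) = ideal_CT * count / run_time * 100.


Formula: Performance = (Ideal CT * Total Count) / Run Time * 100
Ideal output time = 2.2 * 117 = 257.4 min
Performance = 257.4 / 332 * 100 = 77.5%

77.5%


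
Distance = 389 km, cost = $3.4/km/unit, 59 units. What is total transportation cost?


TC = dist * cost * units = 389 * 3.4 * 59 = $78033.40

$78033.40


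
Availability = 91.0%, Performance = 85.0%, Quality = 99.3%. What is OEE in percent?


Formula: OEE = Availability * Performance * Quality / 10000
A * P = 91.0% * 85.0% / 100 = 77.35%
OEE = 77.35% * 99.3% / 100 = 76.8%

76.8%


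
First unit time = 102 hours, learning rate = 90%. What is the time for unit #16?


Formula: T_n = T_1 * (learning_rate)^(log2(n)) where learning_rate = rate/100
Doublings = log2(16) = 4
T_n = 102 * 0.9^4
T_n = 102 * 0.6561 = 66.9 hours

66.9 hours


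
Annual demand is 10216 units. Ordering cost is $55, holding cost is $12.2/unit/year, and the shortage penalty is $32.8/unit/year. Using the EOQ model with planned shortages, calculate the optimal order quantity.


Formula: EOQ* = sqrt(2DS/H) * sqrt((H+P)/P)
Base EOQ = sqrt(2*10216*55/12.2) = 303.5 units
Correction = sqrt((12.2+32.8)/32.8) = 1.1713
EOQ* = 303.5 * 1.1713 = 355.5 units

355.5 units


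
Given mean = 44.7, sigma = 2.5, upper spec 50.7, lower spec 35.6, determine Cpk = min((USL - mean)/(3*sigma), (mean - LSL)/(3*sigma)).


Cpu = (50.7 - 44.7) / (3 * 2.5) = 0.8
Cpl = (44.7 - 35.6) / (3 * 2.5) = 1.21
Cpk = min(0.8, 1.21) = 0.8

0.8


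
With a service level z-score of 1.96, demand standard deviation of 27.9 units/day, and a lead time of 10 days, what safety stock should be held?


Formula: SS = z * sigma_d * sqrt(LT)
sqrt(LT) = sqrt(10) = 3.1623
SS = 1.96 * 27.9 * 3.1623
SS = 172.9 units

172.9 units


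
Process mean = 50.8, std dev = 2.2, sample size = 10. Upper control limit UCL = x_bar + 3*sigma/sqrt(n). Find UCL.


UCL = 50.8 + 3 * 2.2 / sqrt(10)

52.89


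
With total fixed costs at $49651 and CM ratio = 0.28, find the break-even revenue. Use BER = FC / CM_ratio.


Formula: BER = Fixed Costs / Contribution Margin Ratio
BER = $49651 / 0.28
BER = $177325.00 (to the nearest cent)

$177325.00


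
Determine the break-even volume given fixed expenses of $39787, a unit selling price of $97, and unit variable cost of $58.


Formula: BEQ = Fixed Costs / (Price - Variable Cost)
Contribution margin = $97 - $58 = $39/unit
BEQ = ceil($39787 / $39/unit) = ceil(1020.18) = 1021 units

1021 units


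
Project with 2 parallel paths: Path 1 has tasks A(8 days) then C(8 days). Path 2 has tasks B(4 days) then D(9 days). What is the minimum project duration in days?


Path 1 = 8 + 8 = 16 days
Path 2 = 4 + 9 = 13 days
Duration = max(16, 13) = 16 days

16 days


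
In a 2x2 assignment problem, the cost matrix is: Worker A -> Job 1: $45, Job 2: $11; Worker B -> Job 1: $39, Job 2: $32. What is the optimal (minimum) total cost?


Option 1: A->1 + B->2 = $45 + $32 = $77
Option 2: A->2 + B->1 = $11 + $39 = $50
Min cost = min($77, $50) = $50

$50


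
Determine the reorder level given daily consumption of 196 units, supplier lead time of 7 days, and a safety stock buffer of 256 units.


Formula: ROP = (Daily Demand * Lead Time) + Safety Stock
Demand during lead time = 196 * 7 = 1372 units
ROP = 1372 + 256 = 1628 units

1628 units


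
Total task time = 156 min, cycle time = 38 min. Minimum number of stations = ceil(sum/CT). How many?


Formula: N_min = ceil(Sum of Task Times / Cycle Time)
N_min = ceil(156 min / 38 min) = ceil(4.1053)
N_min = 5 stations

5


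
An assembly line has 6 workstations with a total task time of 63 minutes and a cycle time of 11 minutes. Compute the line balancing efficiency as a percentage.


Formula: Efficiency = Sum of Task Times / (N_stations * CT) * 100
Total station capacity = 6 stations * 11 min = 66 min
Efficiency = 63 / 66 * 100 = 95.5%

95.5%


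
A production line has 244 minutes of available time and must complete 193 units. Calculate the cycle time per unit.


Formula: CT = Available Time / Number of Units
CT = 244 min / 193 units
CT = 1.26 min/unit

1.26 min/unit


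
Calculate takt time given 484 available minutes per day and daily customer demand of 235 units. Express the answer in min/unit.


Formula: Takt Time = Available Production Time / Customer Demand
Takt = 484 min/day / 235 units/day
Takt = 2.06 min/unit

2.06 min/unit


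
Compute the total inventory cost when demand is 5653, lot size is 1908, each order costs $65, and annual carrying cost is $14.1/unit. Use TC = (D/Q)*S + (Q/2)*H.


TC = 5653/1908 * 65 + 1908/2 * 14.1

$13643.98


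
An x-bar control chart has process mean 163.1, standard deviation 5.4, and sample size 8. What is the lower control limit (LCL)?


LCL = 163.1 - 3 * 5.4 / sqrt(8)

157.37


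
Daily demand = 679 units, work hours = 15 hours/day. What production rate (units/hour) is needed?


Formula: Production Rate = Daily Demand / Available Hours
Rate = 679 units/day / 15 hours/day
Rate = 45.3 units/hour

45.3 units/hour


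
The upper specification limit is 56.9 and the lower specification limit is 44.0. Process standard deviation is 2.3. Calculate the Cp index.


Cp = (56.9 - 44.0) / (6 * 2.3)

0.93


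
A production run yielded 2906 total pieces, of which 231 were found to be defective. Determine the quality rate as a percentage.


Formula: Quality Rate = Good Pieces / Total Pieces * 100
Good pieces = 2906 - 231 = 2675
QR = 2675 / 2906 * 100 = 92.1%

92.1%


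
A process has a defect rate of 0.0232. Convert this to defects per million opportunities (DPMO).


DPMO = defect_rate * 1000000 = 0.0232 * 1000000

23200


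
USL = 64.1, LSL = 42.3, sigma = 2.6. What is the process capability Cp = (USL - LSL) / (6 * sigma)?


Cp = (64.1 - 42.3) / (6 * 2.6)

1.4


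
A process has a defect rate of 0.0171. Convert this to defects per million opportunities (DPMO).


DPMO = defect_rate * 1000000 = 0.0171 * 1000000

17100


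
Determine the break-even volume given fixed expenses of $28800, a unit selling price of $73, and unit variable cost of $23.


Formula: BEQ = Fixed Costs / (Price - Variable Cost)
Contribution margin = $73 - $23 = $50/unit
BEQ = ceil($28800 / $50/unit) = ceil(576.0) = 576 units

576 units


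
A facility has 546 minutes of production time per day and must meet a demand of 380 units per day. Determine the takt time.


Formula: Takt Time = Available Production Time / Customer Demand
Takt = 546 min/day / 380 units/day
Takt = 1.44 min/unit

1.44 min/unit


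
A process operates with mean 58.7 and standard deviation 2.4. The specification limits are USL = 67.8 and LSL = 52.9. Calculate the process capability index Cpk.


Cpu = (67.8 - 58.7) / (3 * 2.4) = 1.26
Cpl = (58.7 - 52.9) / (3 * 2.4) = 0.81
Cpk = min(1.26, 0.81) = 0.81

0.81


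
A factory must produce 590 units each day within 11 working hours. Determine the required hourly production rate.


Formula: Production Rate = Daily Demand / Available Hours
Rate = 590 units/day / 11 hours/day
Rate = 53.6 units/hour

53.6 units/hour


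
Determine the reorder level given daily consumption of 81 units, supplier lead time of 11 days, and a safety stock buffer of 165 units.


Formula: ROP = (Daily Demand * Lead Time) + Safety Stock
Demand during lead time = 81 * 11 = 891 units
ROP = 891 + 165 = 1056 units

1056 units


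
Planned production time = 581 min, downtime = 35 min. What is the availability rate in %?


Formula: Availability = (Planned Time - Downtime) / Planned Time * 100
Uptime = 581 - 35 = 546 min
Availability = 546 / 581 * 100 = 94.0%

94.0%


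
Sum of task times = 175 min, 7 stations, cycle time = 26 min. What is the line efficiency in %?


Formula: Efficiency = Sum of Task Times / (N_stations * CT) * 100
Total station capacity = 7 stations * 26 min = 182 min
Efficiency = 175 / 182 * 100 = 96.2%

96.2%


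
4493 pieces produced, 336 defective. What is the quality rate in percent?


Formula: Quality Rate = Good Pieces / Total Pieces * 100
Good pieces = 4493 - 336 = 4157
QR = 4157 / 4493 * 100 = 92.5%

92.5%


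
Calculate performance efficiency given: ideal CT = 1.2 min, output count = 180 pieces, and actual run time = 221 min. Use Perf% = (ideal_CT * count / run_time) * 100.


Formula: Performance = (Ideal CT * Total Count) / Run Time * 100
Ideal output time = 1.2 * 180 = 216.0 min
Performance = 216.0 / 221 * 100 = 97.7%

97.7%


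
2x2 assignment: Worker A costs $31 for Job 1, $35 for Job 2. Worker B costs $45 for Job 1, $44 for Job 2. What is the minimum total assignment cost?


Option 1: A->1 + B->2 = $31 + $44 = $75
Option 2: A->2 + B->1 = $35 + $45 = $80
Min cost = min($75, $80) = $75

$75


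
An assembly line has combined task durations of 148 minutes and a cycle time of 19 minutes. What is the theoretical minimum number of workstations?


Formula: N_min = ceil(Sum of Task Times / Cycle Time)
N_min = ceil(148 min / 19 min) = ceil(7.7895)
N_min = 8 stations

8


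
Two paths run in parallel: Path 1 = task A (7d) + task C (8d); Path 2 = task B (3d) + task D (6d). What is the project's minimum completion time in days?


Path 1 = 7 + 8 = 15 days
Path 2 = 3 + 6 = 9 days
Duration = max(15, 9) = 15 days

15 days


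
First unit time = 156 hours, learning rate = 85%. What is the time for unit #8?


Formula: T_n = T_1 * (learning_rate)^(log2(n)) where learning_rate = rate/100
Doublings = log2(8) = 3
T_n = 156 * 0.85^3
T_n = 156 * 0.6141 = 95.8 hours

95.8 hours
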